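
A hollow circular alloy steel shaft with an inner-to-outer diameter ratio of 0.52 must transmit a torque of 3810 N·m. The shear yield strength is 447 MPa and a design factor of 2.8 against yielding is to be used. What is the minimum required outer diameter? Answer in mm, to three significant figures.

d_o = 50.8 mm

τ_allow = 447/2.8 = 159.6 MPa.
For a hollow shaft τ = 16T/[πd_o³(1−k⁴)] with k = 0.52, so 1−k⁴ = 0.9269.
d_o³ = 16T/[π τ_allow (1−k⁴)] = 16×3810000/(π×159.6×0.9269) = 131100 mm³.
d_o = 50.81 mm.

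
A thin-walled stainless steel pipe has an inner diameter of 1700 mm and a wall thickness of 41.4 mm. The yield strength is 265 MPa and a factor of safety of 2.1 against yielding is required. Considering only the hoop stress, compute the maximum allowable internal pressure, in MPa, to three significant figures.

σ_allow = 265/2.1 = 126.2 MPa.
σ_h = pD/(2t) → p_allow = 2σ_allow t/D = 2×126.2×41.4/1700 = 6.146 MPa.

p_allow = 6.15 MPa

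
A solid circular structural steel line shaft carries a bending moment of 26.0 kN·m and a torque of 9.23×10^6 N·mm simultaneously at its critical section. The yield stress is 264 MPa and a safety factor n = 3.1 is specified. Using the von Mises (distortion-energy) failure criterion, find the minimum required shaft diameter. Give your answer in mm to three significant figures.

d = 148 mm

σ_allow = σ_y/n = 264/3.1 = 85.16 MPa.
For a solid shaft σ_b = 32M/(πd³) and τ = 16T/(πd³), so the von Mises stress is σ' = (16/πd³)·√(4M²+3T²).
√(4M²+3T²) = √(4×(2.600×10^7)² + 3×(9.230×10^6)²) = 5.440×10^7 N·mm.
d³ = 16×5.440×10^7/(π×85.16) = 3.253×10^6 mm³.
d = 148.2 mm.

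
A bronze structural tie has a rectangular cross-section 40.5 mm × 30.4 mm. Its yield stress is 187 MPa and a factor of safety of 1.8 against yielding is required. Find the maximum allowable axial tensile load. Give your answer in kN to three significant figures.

σ_allow = 187/1.8 = 103.9 MPa.
A = 40.5×30.4 = 1231 mm².
F_allow = σ_allow × A = 103.9×1231 = 127900 N.

F_allow = 128 kN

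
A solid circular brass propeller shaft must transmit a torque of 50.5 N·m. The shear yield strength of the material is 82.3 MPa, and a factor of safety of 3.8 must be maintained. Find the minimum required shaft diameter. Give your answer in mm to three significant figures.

Allowable shear stress τ_allow = 82.3/3.8 = 21.66 MPa.
For a solid shaft τ = 16T/(πd³), so d³ = 16T/(π τ_allow) = 16×50500/(π×21.66) = 11880 mm³.
d = (11880)^(1/3) = 22.81 mm.

d = 22.8 mm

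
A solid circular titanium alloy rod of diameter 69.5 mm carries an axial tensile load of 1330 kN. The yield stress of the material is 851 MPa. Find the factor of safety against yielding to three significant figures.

A = πd²/4 = 3794 mm².
σ = F/A = 1330000/3794 = 350.6 MPa.
n = 851/350.6 = 2.427.

n = 2.43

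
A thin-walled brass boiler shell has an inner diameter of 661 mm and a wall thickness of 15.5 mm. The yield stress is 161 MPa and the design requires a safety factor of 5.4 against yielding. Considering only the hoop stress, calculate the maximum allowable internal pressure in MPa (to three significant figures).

σ_allow = 161/5.4 = 29.81 MPa.
σ_h = pD/(2t) → p_allow = 2σ_allow t/D = 2×29.81×15.5/661 = 1.398 MPa.

p_allow = 1.40 MPa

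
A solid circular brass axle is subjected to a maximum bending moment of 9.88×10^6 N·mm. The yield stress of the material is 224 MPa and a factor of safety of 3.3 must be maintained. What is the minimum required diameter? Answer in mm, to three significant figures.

σ_allow = 224/3.3 = 67.88 MPa.
For a solid circular section σ = 32M/(πd³), so d³ = 32M/(π σ_allow) = 32×9880000/(π×67.88) = 1.483×10^6 mm³.
d = 114.0 mm.

d = 114 mm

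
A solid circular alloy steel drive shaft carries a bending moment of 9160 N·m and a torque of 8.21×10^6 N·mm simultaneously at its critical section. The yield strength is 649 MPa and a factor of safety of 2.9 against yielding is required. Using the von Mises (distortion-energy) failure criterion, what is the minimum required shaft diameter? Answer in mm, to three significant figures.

σ_allow = σ_y/n = 649/2.9 = 223.8 MPa.
For a solid shaft σ_b = 32M/(πd³) and τ = 16T/(πd³), so the von Mises stress is σ' = (16/πd³)·√(4M²+3T²).
√(4M²+3T²) = √(4×(9.160×10^6)² + 3×(8.210×10^6)²) = 2.319×10^7 N·mm.
d³ = 16×2.319×10^7/(π×223.8) = 527800 mm³.
d = 80.81 mm.

d = 80.8 mm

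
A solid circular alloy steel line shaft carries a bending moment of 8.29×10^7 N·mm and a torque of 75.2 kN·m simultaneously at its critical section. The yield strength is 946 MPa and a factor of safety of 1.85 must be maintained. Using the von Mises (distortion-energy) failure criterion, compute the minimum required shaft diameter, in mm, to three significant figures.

σ_allow = σ_y/n = 946/1.85 = 511.4 MPa.
For a solid shaft σ_b = 32M/(πd³) and τ = 16T/(πd³), so the von Mises stress is σ' = (16/πd³)·√(4M²+3T²).
√(4M²+3T²) = √(4×(8.290×10^7)² + 3×(7.520×10^7)²) = 2.108×10^8 N·mm.
d³ = 16×2.108×10^8/(π×511.4) = 2.100×10^6 mm³.
d = 128.1 mm.

d = 128 mm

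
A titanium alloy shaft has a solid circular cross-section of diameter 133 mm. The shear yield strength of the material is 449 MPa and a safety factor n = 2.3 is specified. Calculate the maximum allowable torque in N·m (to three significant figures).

T_allow = 90200 N·m

τ_allow = 449/2.3 = 195.2 MPa.
For a solid shaft T_allow = τ_allow·πd³/16; πd³/16 = π×133³/16 = 461900 mm³.
T_allow = 195.2×461900 = 9.018×10^7 N·mm = 90180 N·m.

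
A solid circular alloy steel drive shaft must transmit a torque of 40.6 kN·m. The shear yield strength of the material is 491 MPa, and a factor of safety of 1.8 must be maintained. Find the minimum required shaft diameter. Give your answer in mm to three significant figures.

Allowable shear stress τ_allow = 491/1.8 = 272.8 MPa.
For a solid shaft τ = 16T/(πd³), so d³ = 16T/(π τ_allow) = 16×4.0600×10^7/(π×272.8) = 758000 mm³.
d = (758000)^(1/3) = 91.18 mm.

d = 91.2 mm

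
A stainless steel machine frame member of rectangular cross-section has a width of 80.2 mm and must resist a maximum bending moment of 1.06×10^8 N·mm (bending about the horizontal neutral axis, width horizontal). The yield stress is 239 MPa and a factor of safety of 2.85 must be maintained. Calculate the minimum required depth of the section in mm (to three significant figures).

σ_allow = 239/2.85 = 83.86 MPa.
For a rectangular section σ = 6M/(bh²), so h² = 6M/(b σ_allow) = 6×1.0600×10^8/(80.2×83.86) = 94560 mm².
h = 307.5 mm.

h = 308 mm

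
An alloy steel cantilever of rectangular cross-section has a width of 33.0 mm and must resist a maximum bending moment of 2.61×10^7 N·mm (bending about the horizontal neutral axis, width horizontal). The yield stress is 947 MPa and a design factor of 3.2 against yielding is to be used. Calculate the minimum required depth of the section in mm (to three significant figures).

h = 127 mm

σ_allow = 947/3.2 = 295.9 MPa.
For a rectangular section σ = 6M/(bh²), so h² = 6M/(b σ_allow) = 6×2.6100×10^7/(33.0×295.9) = 16040 mm².
h = 126.6 mm.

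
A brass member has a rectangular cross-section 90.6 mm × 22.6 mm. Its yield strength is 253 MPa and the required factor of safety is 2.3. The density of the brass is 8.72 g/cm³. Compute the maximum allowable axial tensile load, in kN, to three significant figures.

σ_allow = 253/2.3 = 110.0 MPa.
A = 90.6×22.6 = 2048 mm².
F_allow = σ_allow × A = 110.0×2048 = 225200 N.

F_allow = 225 kN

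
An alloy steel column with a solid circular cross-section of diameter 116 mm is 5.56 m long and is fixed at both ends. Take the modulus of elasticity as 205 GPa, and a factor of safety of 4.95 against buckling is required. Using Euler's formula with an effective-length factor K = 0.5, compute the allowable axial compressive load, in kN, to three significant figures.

I = πd⁴/64 = π×116⁴/64 = 8.888×10^6 mm⁴.
Effective length L_e = KL = 0.5×5.56 m = 2780 mm.
Euler critical load P_cr = π²EI/L_e² = π²×205000×8.888×10^6/2780² = 2.327×10^6 N.
P_allow = P_cr/n = 2.327×10^6/4.95 = 470100 N.

P_allow = 470 kN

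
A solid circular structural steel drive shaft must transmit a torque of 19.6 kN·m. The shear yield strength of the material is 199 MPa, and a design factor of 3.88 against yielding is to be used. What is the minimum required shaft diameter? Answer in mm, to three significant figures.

Allowable shear stress τ_allow = 199/3.88 = 51.29 MPa.
For a solid shaft τ = 16T/(πd³), so d³ = 16T/(π τ_allow) = 16×1.9600×10^7/(π×51.29) = 1.946×10^6 mm³.
d = (1.946×10^6)^(1/3) = 124.9 mm.

d = 125 mm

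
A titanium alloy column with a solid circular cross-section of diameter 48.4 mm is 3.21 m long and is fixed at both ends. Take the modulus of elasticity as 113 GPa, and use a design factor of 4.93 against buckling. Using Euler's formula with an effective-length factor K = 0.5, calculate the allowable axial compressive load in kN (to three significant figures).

P_allow = 23.7 kN

I = πd⁴/64 = π×48.4⁴/64 = 269400 mm⁴.
Effective length L_e = KL = 0.5×3.21 m = 1605 mm.
Euler critical load P_cr = π²EI/L_e² = π²×113000×269400/1605² = 116600 N.
P_allow = P_cr/n = 116600/4.93 = 23660 N.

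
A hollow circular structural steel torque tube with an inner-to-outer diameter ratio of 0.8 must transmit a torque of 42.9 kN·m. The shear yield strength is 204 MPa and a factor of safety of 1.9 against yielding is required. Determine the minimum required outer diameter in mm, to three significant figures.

d_o = 151 mm

τ_allow = 204/1.9 = 107.4 MPa.
For a hollow shaft τ = 16T/[πd_o³(1−k⁴)] with k = 0.8, so 1−k⁴ = 0.5904.
d_o³ = 16T/[π τ_allow (1−k⁴)] = 16×4.2900×10^7/(π×107.4×0.5904) = 3.447×10^6 mm³.
d_o = 151.1 mm.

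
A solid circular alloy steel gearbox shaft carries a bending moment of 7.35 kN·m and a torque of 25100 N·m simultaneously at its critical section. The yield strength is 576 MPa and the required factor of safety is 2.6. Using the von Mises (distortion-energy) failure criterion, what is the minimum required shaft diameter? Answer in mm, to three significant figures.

σ_allow = σ_y/n = 576/2.6 = 221.5 MPa.
For a solid shaft σ_b = 32M/(πd³) and τ = 16T/(πd³), so the von Mises stress is σ' = (16/πd³)·√(4M²+3T²).
√(4M²+3T²) = √(4×(7.350×10^6)² + 3×(2.510×10^7)²) = 4.589×10^7 N·mm.
d³ = 16×4.589×10^7/(π×221.5) = 1.055×10^6 mm³.
d = 101.8 mm.

d = 102 mm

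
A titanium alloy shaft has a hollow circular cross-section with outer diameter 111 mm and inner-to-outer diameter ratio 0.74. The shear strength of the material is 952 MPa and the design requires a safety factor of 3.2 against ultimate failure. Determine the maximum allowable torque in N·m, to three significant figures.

τ_allow = 952/3.2 = 297.5 MPa.
For a hollow shaft T_allow = τ_allow·πd_o³(1−k⁴)/16 with 1−k⁴ = 0.7001, so πd_o³(1−k⁴)/16 = 188000 mm³.
T_allow = 297.5×188000 = 5.593×10^7 N·mm = 55930 N·m.

T_allow = 55900 N·m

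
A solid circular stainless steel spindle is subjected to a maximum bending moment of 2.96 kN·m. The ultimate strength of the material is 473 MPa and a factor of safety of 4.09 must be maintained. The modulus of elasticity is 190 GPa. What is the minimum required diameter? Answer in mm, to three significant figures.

d = 63.9 mm

σ_allow = 473/4.09 = 115.6 MPa.
For a solid circular section σ = 32M/(πd³), so d³ = 32M/(π σ_allow) = 32×2960000/(π×115.6) = 260700 mm³.
d = 63.88 mm.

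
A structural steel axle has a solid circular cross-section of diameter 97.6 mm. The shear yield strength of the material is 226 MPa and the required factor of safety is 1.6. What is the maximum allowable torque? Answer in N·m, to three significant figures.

τ_allow = 226/1.6 = 141.2 MPa.
For a solid shaft T_allow = τ_allow·πd³/16; πd³/16 = π×97.6³/16 = 182500 mm³.
T_allow = 141.2×182500 = 2.579×10^7 N·mm = 25790 N·m.

T_allow = 25800 N·m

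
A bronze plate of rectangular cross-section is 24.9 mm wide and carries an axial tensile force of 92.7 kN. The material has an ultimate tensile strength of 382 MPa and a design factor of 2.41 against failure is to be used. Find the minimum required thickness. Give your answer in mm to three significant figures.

σ_allow = 382/2.41 = 158.5 MPa.
Required area A = F/σ_allow = 92700/158.5 = 584.8 mm².
t = A/w = 584.8/24.9 = 23.49 mm.

t = 23.5 mm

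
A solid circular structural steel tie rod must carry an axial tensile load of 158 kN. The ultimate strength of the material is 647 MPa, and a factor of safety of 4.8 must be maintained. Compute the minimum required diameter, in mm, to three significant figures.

Allowable stress σ_allow = 647/4.8 = 134.8 MPa.
Required area A = F/σ_allow = 158000/134.8 = 1172 mm².
A = πd²/4 → d = √(4A/π) = 38.63 mm.

d = 38.6 mm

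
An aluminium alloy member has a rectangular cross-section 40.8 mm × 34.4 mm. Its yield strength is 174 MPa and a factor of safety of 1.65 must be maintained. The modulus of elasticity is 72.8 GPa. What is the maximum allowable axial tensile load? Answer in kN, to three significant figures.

F_allow = 148 kN

σ_allow = 174/1.65 = 105.5 MPa.
A = 40.8×34.4 = 1404 mm².
F_allow = σ_allow × A = 105.5×1404 = 148000 N.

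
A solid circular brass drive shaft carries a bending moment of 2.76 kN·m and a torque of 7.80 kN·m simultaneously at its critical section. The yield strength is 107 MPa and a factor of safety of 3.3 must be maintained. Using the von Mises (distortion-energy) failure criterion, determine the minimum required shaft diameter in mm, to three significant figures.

d = 132 mm

σ_allow = σ_y/n = 107/3.3 = 32.42 MPa.
For a solid shaft σ_b = 32M/(πd³) and τ = 16T/(πd³), so the von Mises stress is σ' = (16/πd³)·√(4M²+3T²).
√(4M²+3T²) = √(4×(2.760×10^6)² + 3×(7.800×10^6)²) = 1.459×10^7 N·mm.
d³ = 16×1.459×10^7/(π×32.42) = 2.292×10^6 mm³.
d = 131.9 mm.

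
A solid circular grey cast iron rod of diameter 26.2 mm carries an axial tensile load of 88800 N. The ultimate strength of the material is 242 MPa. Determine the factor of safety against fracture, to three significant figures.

A = πd²/4 = 539.1 mm².
σ = F/A = 88800/539.1 = 164.7 MPa.
n = 242/164.7 = 1.469.

n = 1.47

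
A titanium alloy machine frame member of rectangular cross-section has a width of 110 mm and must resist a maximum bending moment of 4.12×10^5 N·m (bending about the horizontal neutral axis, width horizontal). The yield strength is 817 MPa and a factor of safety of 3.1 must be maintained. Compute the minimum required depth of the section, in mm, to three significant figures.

h = 292 mm

σ_allow = 817/3.1 = 263.5 MPa.
For a rectangular section σ = 6M/(bh²), so h² = 6M/(b σ_allow) = 6×4.1200×10^8/(110×263.5) = 85270 mm².
h = 292.0 mm.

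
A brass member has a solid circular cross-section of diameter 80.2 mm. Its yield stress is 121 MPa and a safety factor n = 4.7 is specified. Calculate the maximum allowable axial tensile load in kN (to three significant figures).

σ_allow = 121/4.7 = 25.74 MPa.
A = πd²/4 = π×80.2²/4 = 5052 mm².
F_allow = σ_allow × A = 25.74×5052 = 130100 N.

F_allow = 130 kN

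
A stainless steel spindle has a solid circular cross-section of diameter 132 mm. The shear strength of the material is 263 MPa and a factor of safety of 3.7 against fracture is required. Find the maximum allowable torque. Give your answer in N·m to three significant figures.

T_allow = 32100 N·m

τ_allow = 263/3.7 = 71.08 MPa.
For a solid shaft T_allow = τ_allow·πd³/16; πd³/16 = π×132³/16 = 451600 mm³.
T_allow = 71.08×451600 = 3.210×10^7 N·mm = 32100 N·m.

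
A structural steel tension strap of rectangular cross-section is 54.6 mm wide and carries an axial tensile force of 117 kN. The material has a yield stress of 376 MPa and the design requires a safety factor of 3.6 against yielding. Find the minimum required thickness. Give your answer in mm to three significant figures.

σ_allow = 376/3.6 = 104.4 MPa.
Required area A = F/σ_allow = 117000/104.4 = 1120 mm².
t = A/w = 1120/54.6 = 20.52 mm.

t = 20.5 mm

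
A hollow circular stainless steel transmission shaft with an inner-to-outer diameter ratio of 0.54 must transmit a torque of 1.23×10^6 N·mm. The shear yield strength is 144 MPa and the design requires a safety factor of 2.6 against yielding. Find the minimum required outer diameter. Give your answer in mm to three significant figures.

d_o = 49.8 mm

τ_allow = 144/2.6 = 55.38 MPa.
For a hollow shaft τ = 16T/[πd_o³(1−k⁴)] with k = 0.54, so 1−k⁴ = 0.9150.
d_o³ = 16T/[π τ_allow (1−k⁴)] = 16×1230000/(π×55.38×0.9150) = 123600 mm³.
d_o = 49.81 mm.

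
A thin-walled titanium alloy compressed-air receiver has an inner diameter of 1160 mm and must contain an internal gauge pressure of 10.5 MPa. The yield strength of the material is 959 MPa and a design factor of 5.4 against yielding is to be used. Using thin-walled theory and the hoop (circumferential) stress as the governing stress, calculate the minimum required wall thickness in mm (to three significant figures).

t = 34.3 mm

σ_allow = 959/5.4 = 177.6 MPa.
Hoop stress σ_h = pD/(2t), so t = pD/(2σ_allow) = 10.5×1160/(2×177.6) = 34.29 mm.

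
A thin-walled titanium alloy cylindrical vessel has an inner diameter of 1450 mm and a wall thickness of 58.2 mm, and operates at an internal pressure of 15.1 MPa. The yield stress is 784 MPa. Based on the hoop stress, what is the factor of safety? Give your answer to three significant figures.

σ_h = pD/(2t) = 15.1×1450/(2×58.2) = 188.1 MPa.
n = 784/188.1 = 4.168.

n = 4.17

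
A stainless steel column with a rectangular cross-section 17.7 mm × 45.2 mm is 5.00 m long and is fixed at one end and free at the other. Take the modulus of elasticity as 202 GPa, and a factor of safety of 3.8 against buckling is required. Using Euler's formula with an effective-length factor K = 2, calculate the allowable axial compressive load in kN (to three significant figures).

Buckling occurs about the weak axis: I_min = h·b³/12 = 45.2×17.7³/12 = 20890 mm⁴ (b = 17.7 mm is the smaller dimension).
Effective length L_e = KL = 2×5.00 m = 10000 mm.
Euler critical load P_cr = π²EI/L_e² = π²×202000×20890/10000² = 416.4 N.
P_allow = P_cr/n = 416.4/3.8 = 109.6 N.

P_allow = 0.110 kN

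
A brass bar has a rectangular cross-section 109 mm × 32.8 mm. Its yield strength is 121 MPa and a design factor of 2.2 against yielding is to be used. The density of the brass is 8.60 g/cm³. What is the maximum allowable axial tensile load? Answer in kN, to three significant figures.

σ_allow = 121/2.2 = 55.00 MPa.
A = 109×32.8 = 3575 mm².
F_allow = σ_allow × A = 55.00×3575 = 196600 N.

F_allow = 197 kN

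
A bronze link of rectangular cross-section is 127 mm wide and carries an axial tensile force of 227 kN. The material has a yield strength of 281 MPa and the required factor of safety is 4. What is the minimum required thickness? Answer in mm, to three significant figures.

σ_allow = 281/4 = 70.25 MPa.
Required area A = F/σ_allow = 227000/70.25 = 3231 mm².
t = A/w = 3231/127 = 25.44 mm.

t = 25.4 mm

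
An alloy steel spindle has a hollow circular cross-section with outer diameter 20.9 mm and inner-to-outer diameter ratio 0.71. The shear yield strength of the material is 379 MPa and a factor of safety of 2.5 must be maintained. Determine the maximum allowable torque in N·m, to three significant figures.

τ_allow = 379/2.5 = 151.6 MPa.
For a hollow shaft T_allow = τ_allow·πd_o³(1−k⁴)/16 with 1−k⁴ = 0.7459, so πd_o³(1−k⁴)/16 = 1337 mm³.
T_allow = 151.6×1337 = 202700 N·mm = 202.7 N·m.

T_allow = 203 N·m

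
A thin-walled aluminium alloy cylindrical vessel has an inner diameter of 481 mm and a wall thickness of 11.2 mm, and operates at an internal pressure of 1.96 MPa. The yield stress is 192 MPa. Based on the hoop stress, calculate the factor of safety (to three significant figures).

σ_h = pD/(2t) = 1.96×481/(2×11.2) = 42.09 MPa.
n = 192/42.09 = 4.562.

n = 4.56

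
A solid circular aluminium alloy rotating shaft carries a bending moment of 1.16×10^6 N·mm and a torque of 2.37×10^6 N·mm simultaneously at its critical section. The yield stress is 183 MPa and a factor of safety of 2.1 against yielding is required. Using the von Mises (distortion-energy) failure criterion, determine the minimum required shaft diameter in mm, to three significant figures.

σ_allow = σ_y/n = 183/2.1 = 87.14 MPa.
For a solid shaft σ_b = 32M/(πd³) and τ = 16T/(πd³), so the von Mises stress is σ' = (16/πd³)·√(4M²+3T²).
√(4M²+3T²) = √(4×(1.160×10^6)² + 3×(2.370×10^6)²) = 4.715×10^6 N·mm.
d³ = 16×4.715×10^6/(π×87.14) = 275600 mm³.
d = 65.07 mm.

d = 65.1 mm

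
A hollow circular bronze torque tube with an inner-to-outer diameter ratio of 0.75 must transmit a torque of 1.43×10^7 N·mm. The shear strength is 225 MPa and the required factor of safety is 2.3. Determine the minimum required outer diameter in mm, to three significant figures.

τ_allow = 225/2.3 = 97.83 MPa.
For a hollow shaft τ = 16T/[πd_o³(1−k⁴)] with k = 0.75, so 1−k⁴ = 0.6836.
d_o³ = 16T/[π τ_allow (1−k⁴)] = 16×1.4300×10^7/(π×97.83×0.6836) = 1.089×10^6 mm³.
d_o = 102.9 mm.

d_o = 103 mm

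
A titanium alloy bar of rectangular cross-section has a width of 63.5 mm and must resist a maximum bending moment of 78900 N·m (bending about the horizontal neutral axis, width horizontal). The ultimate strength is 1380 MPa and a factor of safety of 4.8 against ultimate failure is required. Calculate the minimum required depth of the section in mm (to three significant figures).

h = 161 mm

σ_allow = 1380/4.8 = 287.5 MPa.
For a rectangular section σ = 6M/(bh²), so h² = 6M/(b σ_allow) = 6×7.8900×10^7/(63.5×287.5) = 25930 mm².
h = 161.0 mm.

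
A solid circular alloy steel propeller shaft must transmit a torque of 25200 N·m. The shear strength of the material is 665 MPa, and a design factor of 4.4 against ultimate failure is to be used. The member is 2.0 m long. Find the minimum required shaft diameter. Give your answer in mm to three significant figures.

d = 94.7 mm

Allowable shear stress τ_allow = 665/4.4 = 151.1 MPa.
For a solid shaft τ = 16T/(πd³), so d³ = 16T/(π τ_allow) = 16×2.5200×10^7/(π×151.1) = 849200 mm³.
d = (849200)^(1/3) = 94.70 mm.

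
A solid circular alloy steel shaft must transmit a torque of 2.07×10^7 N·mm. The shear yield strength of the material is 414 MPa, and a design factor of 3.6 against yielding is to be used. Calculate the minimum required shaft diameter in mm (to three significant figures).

Allowable shear stress τ_allow = 414/3.6 = 115.0 MPa.
For a solid shaft τ = 16T/(πd³), so d³ = 16T/(π τ_allow) = 16×2.0700×10^7/(π×115.0) = 916700 mm³.
d = (916700)^(1/3) = 97.14 mm.

d = 97.1 mm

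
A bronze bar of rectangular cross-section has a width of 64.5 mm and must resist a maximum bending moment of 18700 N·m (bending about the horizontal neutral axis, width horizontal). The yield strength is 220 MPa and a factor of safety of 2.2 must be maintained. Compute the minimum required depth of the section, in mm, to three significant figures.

σ_allow = 220/2.2 = 100.0 MPa.
For a rectangular section σ = 6M/(bh²), so h² = 6M/(b σ_allow) = 6×1.8700×10^7/(64.5×100.0) = 17400 mm².
h = 131.9 mm.

h = 132 mm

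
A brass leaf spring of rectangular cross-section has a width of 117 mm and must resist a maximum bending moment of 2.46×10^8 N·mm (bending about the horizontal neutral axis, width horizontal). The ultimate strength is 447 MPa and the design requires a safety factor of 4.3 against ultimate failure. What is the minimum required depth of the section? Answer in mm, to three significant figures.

σ_allow = 447/4.3 = 104.0 MPa.
For a rectangular section σ = 6M/(bh²), so h² = 6M/(b σ_allow) = 6×2.4600×10^8/(117×104.0) = 121400 mm².
h = 348.4 mm.

h = 348 mm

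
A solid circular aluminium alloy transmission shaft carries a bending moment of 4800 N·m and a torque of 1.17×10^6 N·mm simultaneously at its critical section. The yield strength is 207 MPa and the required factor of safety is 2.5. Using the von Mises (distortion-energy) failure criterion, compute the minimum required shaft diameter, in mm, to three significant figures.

d = 84.5 mm

σ_allow = σ_y/n = 207/2.5 = 82.80 MPa.
For a solid shaft σ_b = 32M/(πd³) and τ = 16T/(πd³), so the von Mises stress is σ' = (16/πd³)·√(4M²+3T²).
√(4M²+3T²) = √(4×(4.800×10^6)² + 3×(1.170×10^6)²) = 9.812×10^6 N·mm.
d³ = 16×9.812×10^6/(π×82.80) = 603500 mm³.
d = 84.51 mm.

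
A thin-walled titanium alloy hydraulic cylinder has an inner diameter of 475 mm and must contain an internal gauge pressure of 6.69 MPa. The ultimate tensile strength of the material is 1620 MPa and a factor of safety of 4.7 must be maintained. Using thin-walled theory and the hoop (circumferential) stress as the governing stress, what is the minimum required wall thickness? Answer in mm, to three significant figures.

t = 4.61 mm

σ_allow = 1620/4.7 = 344.7 MPa.
Hoop stress σ_h = pD/(2t), so t = pD/(2σ_allow) = 6.69×475/(2×344.7) = 4.610 mm.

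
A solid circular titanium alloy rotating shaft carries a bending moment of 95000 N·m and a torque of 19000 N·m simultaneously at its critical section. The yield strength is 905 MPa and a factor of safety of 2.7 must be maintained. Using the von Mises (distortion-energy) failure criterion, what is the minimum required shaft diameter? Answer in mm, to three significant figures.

σ_allow = σ_y/n = 905/2.7 = 335.2 MPa.
For a solid shaft σ_b = 32M/(πd³) and τ = 16T/(πd³), so the von Mises stress is σ' = (16/πd³)·√(4M²+3T²).
√(4M²+3T²) = √(4×(9.500×10^7)² + 3×(1.900×10^7)²) = 1.928×10^8 N·mm.
d³ = 16×1.928×10^8/(π×335.2) = 2.930×10^6 mm³.
d = 143.1 mm.

d = 143 mm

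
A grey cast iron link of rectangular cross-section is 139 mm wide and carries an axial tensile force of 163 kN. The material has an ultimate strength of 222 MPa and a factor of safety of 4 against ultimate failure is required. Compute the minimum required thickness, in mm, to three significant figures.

σ_allow = 222/4 = 55.50 MPa.
Required area A = F/σ_allow = 163000/55.50 = 2937 mm².
t = A/w = 2937/139 = 21.13 mm.

t = 21.1 mm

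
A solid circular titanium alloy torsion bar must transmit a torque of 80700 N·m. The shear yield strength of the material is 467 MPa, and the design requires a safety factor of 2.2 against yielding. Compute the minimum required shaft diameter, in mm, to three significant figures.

d = 125 mm

Allowable shear stress τ_allow = 467/2.2 = 212.3 MPa.
For a solid shaft τ = 16T/(πd³), so d³ = 16T/(π τ_allow) = 16×8.0700×10^7/(π×212.3) = 1.936×10^6 mm³.
d = (1.936×10^6)^(1/3) = 124.6 mm.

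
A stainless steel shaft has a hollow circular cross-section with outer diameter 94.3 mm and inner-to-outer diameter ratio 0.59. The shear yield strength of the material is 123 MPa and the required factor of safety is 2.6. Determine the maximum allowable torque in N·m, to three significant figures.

T_allow = 6850 N·m

τ_allow = 123/2.6 = 47.31 MPa.
For a hollow shaft T_allow = τ_allow·πd_o³(1−k⁴)/16 with 1−k⁴ = 0.8788, so πd_o³(1−k⁴)/16 = 144700 mm³.
T_allow = 47.31×144700 = 6.845×10^6 N·mm = 6845 N·m.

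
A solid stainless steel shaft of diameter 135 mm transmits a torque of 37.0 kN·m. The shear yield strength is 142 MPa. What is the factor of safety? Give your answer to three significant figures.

τ = 16T/(πd³) = 16×3.7000×10^7/(π×135³) = 76.59 MPa.
n = τ_limit/τ = 142/76.59 = 1.854.

n = 1.85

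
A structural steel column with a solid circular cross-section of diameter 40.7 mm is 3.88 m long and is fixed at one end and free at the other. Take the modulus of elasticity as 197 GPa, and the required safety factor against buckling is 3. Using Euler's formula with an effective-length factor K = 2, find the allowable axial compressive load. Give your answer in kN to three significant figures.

P_allow = 1.45 kN

I = πd⁴/64 = π×40.7⁴/64 = 134700 mm⁴.
Effective length L_e = KL = 2×3.88 m = 7760 mm.
Euler critical load P_cr = π²EI/L_e² = π²×197000×134700/7760² = 4349 N.
P_allow = P_cr/n = 4349/3 = 1450 N.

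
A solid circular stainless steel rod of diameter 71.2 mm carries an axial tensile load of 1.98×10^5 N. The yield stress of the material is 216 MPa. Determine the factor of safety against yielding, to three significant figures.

n = 4.34

A = πd²/4 = 3982 mm².
σ = F/A = 198000/3982 = 49.73 MPa.
n = 216/49.73 = 4.343.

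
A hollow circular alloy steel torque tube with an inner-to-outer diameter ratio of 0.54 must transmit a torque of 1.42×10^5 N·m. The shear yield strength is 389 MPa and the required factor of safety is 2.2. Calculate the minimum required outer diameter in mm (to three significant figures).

τ_allow = 389/2.2 = 176.8 MPa.
For a hollow shaft τ = 16T/[πd_o³(1−k⁴)] with k = 0.54, so 1−k⁴ = 0.9150.
d_o³ = 16T/[π τ_allow (1−k⁴)] = 16×1.4200×10^8/(π×176.8×0.9150) = 4.470×10^6 mm³.
d_o = 164.7 mm.

d_o = 165 mm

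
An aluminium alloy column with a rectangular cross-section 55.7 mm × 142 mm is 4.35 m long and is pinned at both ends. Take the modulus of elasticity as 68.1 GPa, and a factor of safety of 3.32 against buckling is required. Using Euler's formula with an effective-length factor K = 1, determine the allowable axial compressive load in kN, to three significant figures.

Buckling occurs about the weak axis: I_min = h·b³/12 = 142×55.7³/12 = 2.045×10^6 mm⁴ (b = 55.7 mm is the smaller dimension).
Effective length L_e = KL = 1×4.35 m = 4350 mm.
Euler critical load P_cr = π²EI/L_e² = π²×68100×2.045×10^6/4350² = 72630 N.
P_allow = P_cr/n = 72630/3.32 = 21880 N.

P_allow = 21.9 kN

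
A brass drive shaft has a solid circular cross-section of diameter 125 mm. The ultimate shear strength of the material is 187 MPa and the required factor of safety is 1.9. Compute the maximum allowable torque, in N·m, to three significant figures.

τ_allow = 187/1.9 = 98.42 MPa.
For a solid shaft T_allow = τ_allow·πd³/16; πd³/16 = π×125³/16 = 383500 mm³.
T_allow = 98.42×383500 = 3.774×10^7 N·mm = 37740 N·m.

T_allow = 37700 N·m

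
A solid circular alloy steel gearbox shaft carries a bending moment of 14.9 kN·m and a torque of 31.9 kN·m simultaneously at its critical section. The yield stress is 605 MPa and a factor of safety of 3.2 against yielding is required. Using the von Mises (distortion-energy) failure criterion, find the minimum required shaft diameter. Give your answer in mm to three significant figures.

σ_allow = σ_y/n = 605/3.2 = 189.1 MPa.
For a solid shaft σ_b = 32M/(πd³) and τ = 16T/(πd³), so the von Mises stress is σ' = (16/πd³)·√(4M²+3T²).
√(4M²+3T²) = √(4×(1.490×10^7)² + 3×(3.190×10^7)²) = 6.278×10^7 N·mm.
d³ = 16×6.278×10^7/(π×189.1) = 1.691×10^6 mm³.
d = 119.1 mm.

d = 119 mm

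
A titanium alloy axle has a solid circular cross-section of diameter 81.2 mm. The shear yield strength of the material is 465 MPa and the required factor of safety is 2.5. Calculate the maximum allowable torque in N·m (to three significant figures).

T_allow = 19600 N·m

τ_allow = 465/2.5 = 186.0 MPa.
For a solid shaft T_allow = τ_allow·πd³/16; πd³/16 = π×81.2³/16 = 105100 mm³.
T_allow = 186.0×105100 = 1.955×10^7 N·mm = 19550 N·m.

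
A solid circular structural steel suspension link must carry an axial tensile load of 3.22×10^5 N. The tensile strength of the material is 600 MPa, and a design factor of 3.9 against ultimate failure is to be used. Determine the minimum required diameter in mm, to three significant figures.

Allowable stress σ_allow = 600/3.9 = 153.8 MPa.
Required area A = F/σ_allow = 322000/153.8 = 2093 mm².
A = πd²/4 → d = √(4A/π) = 51.62 mm.

d = 51.6 mm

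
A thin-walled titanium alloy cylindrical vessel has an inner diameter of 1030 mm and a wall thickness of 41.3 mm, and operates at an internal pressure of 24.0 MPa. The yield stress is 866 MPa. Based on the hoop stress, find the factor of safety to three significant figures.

n = 2.89

σ_h = pD/(2t) = 24.0×1030/(2×41.3) = 299.3 MPa.
n = 866/299.3 = 2.894.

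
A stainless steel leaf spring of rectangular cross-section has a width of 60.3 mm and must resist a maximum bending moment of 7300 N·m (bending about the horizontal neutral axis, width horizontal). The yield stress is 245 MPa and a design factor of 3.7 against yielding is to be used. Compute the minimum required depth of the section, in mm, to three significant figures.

σ_allow = 245/3.7 = 66.22 MPa.
For a rectangular section σ = 6M/(bh²), so h² = 6M/(b σ_allow) = 6×7300000/(60.3×66.22) = 10970 mm².
h = 104.7 mm.

h = 105 mm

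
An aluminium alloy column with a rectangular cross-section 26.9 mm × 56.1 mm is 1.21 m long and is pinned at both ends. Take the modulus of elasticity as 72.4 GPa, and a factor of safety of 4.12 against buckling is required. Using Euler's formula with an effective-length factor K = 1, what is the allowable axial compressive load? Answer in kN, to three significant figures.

Buckling occurs about the weak axis: I_min = h·b³/12 = 56.1×26.9³/12 = 91000 mm⁴ (b = 26.9 mm is the smaller dimension).
Effective length L_e = KL = 1×1.21 m = 1210 mm.
Euler critical load P_cr = π²EI/L_e² = π²×72400×91000/1210² = 44410 N.
P_allow = P_cr/n = 44410/4.12 = 10780 N.

P_allow = 10.8 kN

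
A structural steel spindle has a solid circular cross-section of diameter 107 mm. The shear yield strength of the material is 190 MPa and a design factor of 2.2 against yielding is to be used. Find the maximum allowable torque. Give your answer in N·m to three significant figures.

T_allow = 20800 N·m

τ_allow = 190/2.2 = 86.36 MPa.
For a solid shaft T_allow = τ_allow·πd³/16; πd³/16 = π×107³/16 = 240500 mm³.
T_allow = 86.36×240500 = 2.077×10^7 N·mm = 20770 N·m.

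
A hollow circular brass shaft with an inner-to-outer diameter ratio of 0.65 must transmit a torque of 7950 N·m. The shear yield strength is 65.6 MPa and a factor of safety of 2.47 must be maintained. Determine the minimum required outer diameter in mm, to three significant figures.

d_o = 123 mm

τ_allow = 65.6/2.47 = 26.56 MPa.
For a hollow shaft τ = 16T/[πd_o³(1−k⁴)] with k = 0.65, so 1−k⁴ = 0.8215.
d_o³ = 16T/[π τ_allow (1−k⁴)] = 16×7950000/(π×26.56×0.8215) = 1.856×10^6 mm³.
d_o = 122.9 mm.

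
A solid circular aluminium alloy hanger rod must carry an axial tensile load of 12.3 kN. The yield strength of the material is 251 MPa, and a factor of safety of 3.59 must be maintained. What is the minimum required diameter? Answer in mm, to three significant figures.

Allowable stress σ_allow = 251/3.59 = 69.92 MPa.
Required area A = F/σ_allow = 12300/69.92 = 175.9 mm².
A = πd²/4 → d = √(4A/π) = 14.97 mm.

d = 15.0 mm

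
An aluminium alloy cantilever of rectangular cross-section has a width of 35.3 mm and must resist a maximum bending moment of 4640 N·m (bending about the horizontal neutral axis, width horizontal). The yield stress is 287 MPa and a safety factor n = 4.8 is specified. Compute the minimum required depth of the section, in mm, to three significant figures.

h = 115 mm

σ_allow = 287/4.8 = 59.79 MPa.
For a rectangular section σ = 6M/(bh²), so h² = 6M/(b σ_allow) = 6×4640000/(35.3×59.79) = 13190 mm².
h = 114.8 mm.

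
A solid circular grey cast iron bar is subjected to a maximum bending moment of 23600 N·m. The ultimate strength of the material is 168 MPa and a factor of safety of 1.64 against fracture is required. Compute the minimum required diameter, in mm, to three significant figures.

σ_allow = 168/1.64 = 102.4 MPa.
For a solid circular section σ = 32M/(πd³), so d³ = 32M/(π σ_allow) = 32×2.3600×10^7/(π×102.4) = 2.347×10^6 mm³.
d = 132.9 mm.

d = 133 mm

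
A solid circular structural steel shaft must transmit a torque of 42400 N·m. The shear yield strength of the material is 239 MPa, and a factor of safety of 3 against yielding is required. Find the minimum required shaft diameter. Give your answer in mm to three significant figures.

Allowable shear stress τ_allow = 239/3 = 79.67 MPa.
For a solid shaft τ = 16T/(πd³), so d³ = 16T/(π τ_allow) = 16×4.2400×10^7/(π×79.67) = 2.711×10^6 mm³.
d = (2.711×10^6)^(1/3) = 139.4 mm.

d = 139 mm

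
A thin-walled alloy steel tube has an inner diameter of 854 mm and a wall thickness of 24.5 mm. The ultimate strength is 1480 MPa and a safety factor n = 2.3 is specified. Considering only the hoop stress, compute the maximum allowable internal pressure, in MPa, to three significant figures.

p_allow = 36.9 MPa

σ_allow = 1480/2.3 = 643.5 MPa.
σ_h = pD/(2t) → p_allow = 2σ_allow t/D = 2×643.5×24.5/854 = 36.92 MPa.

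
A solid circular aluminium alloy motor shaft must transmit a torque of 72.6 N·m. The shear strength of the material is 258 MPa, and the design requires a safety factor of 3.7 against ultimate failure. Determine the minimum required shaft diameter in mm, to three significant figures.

d = 17.4 mm

Allowable shear stress τ_allow = 258/3.7 = 69.73 MPa.
For a solid shaft τ = 16T/(πd³), so d³ = 16T/(π τ_allow) = 16×72600/(π×69.73) = 5303 mm³.
d = (5303)^(1/3) = 17.44 mm.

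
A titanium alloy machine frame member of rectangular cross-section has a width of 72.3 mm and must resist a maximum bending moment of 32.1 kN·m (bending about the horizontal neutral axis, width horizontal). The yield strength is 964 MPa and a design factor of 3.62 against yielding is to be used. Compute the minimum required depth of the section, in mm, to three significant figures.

σ_allow = 964/3.62 = 266.3 MPa.
For a rectangular section σ = 6M/(bh²), so h² = 6M/(b σ_allow) = 6×3.2100×10^7/(72.3×266.3) = 10000 mm².
h = 100.0 mm.

h = 100 mm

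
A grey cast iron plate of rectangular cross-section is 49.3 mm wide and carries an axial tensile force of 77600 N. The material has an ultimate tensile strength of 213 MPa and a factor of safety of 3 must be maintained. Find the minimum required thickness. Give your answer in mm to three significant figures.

σ_allow = 213/3 = 71.00 MPa.
Required area A = F/σ_allow = 77600/71.00 = 1093 mm².
t = A/w = 1093/49.3 = 22.17 mm.

t = 22.2 mm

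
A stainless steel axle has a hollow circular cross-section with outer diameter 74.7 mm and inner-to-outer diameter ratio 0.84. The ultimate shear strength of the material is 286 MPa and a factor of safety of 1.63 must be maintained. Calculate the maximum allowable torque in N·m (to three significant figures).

τ_allow = 286/1.63 = 175.5 MPa.
For a hollow shaft T_allow = τ_allow·πd_o³(1−k⁴)/16 with 1−k⁴ = 0.5021, so πd_o³(1−k⁴)/16 = 41100 mm³.
T_allow = 175.5×41100 = 7.211×10^6 N·mm = 7211 N·m.

T_allow = 7210 N·m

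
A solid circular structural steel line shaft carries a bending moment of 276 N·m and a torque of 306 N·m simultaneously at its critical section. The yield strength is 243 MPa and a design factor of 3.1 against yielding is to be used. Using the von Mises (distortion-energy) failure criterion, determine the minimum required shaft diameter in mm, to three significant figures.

σ_allow = σ_y/n = 243/3.1 = 78.39 MPa.
For a solid shaft σ_b = 32M/(πd³) and τ = 16T/(πd³), so the von Mises stress is σ' = (16/πd³)·√(4M²+3T²).
√(4M²+3T²) = √(4×(276000)² + 3×(306000)²) = 765300 N·mm.
d³ = 16×765300/(π×78.39) = 49720 mm³.
d = 36.77 mm.

d = 36.8 mm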